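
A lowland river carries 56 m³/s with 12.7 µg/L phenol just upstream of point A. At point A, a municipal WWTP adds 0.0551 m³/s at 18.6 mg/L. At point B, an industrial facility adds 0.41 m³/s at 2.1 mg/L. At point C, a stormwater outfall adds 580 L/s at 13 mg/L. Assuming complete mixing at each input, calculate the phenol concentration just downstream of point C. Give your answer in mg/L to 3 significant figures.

12.7 µg/L = 0.0127 mg/L.
After input A: C = (56·0.0127 + 0.0551·18.6) / 56.06 = 0.03097 mg/L.
After input B: C = (56.06·0.03097 + 0.41·2.1) / 56.47 = 0.04599 mg/L.
580 L/s = 0.58 m³/s.
After input C: C = (56.47·0.04599 + 0.58·13) / 57.05 = 0.1777 mg/L.

0.178 mg/L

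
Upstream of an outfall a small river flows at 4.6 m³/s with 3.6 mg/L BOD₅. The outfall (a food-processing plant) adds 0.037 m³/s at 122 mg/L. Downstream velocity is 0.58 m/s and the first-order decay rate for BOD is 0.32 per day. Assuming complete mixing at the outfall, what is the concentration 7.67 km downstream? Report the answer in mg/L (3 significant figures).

After complete mixing, C₀ = (0.037·122 + 4.6·3.6) / 4.637 = 4.545 mg/L.
Travel time t = 7670 m / 0.58 m/s = 1.322e+04 s = 0.1531 d.
C = 4.545·exp(−0.32·0.1531) = 4.545·0.9522 = 4.328 mg/L.

4.33 mg/L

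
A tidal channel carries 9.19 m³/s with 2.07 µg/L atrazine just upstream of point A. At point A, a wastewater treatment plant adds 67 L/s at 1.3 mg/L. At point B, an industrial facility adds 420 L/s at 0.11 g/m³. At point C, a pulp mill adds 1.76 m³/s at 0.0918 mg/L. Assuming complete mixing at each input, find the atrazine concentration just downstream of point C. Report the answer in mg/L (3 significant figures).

2.07 µg/L = 0.00207 mg/L.
67 L/s = 0.067 m³/s.
After input A: C = (9.19·0.00207 + 0.067·1.3) / 9.257 = 0.01146 mg/L.
420 L/s = 0.42 m³/s.
After input B: C = (9.257·0.01146 + 0.42·0.11) / 9.677 = 0.01574 mg/L.
After input C: C = (9.677·0.01574 + 1.76·0.0918) / 11.44 = 0.02745 mg/L.

0.0274 mg/L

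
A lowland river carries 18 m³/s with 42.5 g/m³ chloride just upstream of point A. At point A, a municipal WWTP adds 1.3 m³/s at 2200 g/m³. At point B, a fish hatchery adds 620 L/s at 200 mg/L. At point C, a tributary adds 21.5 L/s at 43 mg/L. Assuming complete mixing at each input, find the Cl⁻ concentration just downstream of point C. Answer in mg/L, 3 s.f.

After input A: C = (18·42.5 + 1.3·2200) / 19.3 = 187.8 mg/L.
620 L/s = 0.62 m³/s.
After input B: C = (19.3·187.8 + 0.62·200) / 19.92 = 188.2 mg/L.
21.5 L/s = 0.0215 m³/s.
After input C: C = (19.92·188.2 + 0.0215·43) / 19.94 = 188 mg/L.

188 mg/L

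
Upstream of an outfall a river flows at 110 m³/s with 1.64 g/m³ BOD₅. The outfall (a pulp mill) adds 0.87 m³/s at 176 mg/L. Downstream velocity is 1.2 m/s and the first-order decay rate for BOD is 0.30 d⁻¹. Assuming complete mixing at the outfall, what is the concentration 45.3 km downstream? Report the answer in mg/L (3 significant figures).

After complete mixing, C₀ = (0.87·176 + 110·1.64) / 110.9 = 3.008 mg/L.
Travel time t = 4.53e+04 m / 1.2 m/s = 3.775e+04 s = 0.4369 d.
C = 3.008·exp(−0.30·0.4369) = 3.008·0.8772 = 2.639 mg/L.

2.64 mg/L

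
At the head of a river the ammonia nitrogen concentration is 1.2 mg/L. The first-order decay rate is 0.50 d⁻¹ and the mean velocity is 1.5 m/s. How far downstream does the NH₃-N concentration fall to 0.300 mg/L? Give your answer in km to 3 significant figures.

From C = C₀·e^(−kt), t = ln(C₀/C)/k = ln(1.2/0.300)/0.50 = 1.386/0.50 = 2.773 d.
Distance = v·t = 1.5 m/s × 2.396e+05 s = 3.593e+05 m = 359.3 km.

359 km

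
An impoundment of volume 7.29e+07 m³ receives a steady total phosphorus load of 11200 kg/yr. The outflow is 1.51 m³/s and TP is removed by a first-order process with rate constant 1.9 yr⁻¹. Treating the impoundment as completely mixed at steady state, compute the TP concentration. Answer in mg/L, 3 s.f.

Outflow Q = 1.51 m³/s × 3.156e+07 s/yr = 4.765e+07 m³/yr.
Steady-state CSTR mass balance: W = Q·C + k·V·C, so C = W/(Q + kV).
Q + kV = 4.765e+07 + 1.9·7.29e+07 = 1.862e+08 m³/yr.
C = 11200/1.862e+08 = 6.016e-05 kg/m³ = 0.06016 mg/L.

0.0602 mg/L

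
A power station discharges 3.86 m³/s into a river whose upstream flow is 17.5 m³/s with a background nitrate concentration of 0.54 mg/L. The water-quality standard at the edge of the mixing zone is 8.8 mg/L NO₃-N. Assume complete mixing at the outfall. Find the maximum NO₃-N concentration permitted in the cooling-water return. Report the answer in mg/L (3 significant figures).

Mass balance: 8.8·21.36 = 3.86·Cₑ + 17.5·0.54.
Cₑ = (188 − 9.45) / 3.86 = 46.25 mg/L.

46.2 mg/L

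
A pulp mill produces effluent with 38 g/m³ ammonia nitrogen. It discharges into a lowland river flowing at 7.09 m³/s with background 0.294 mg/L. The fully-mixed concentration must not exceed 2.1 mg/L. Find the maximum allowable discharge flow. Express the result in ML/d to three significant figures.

30.8 ML/d

Mass balance at complete mixing: C_std·(Q_w + Q_r) = Q_w·C_e + Q_r·C_b.
Rearranging, Q_w = Q_r·(C_std − C_b)/(C_e − C_std) = 7.09·(2.1 − 0.294) / (38 − 2.1) = 0.3567 m³/s.
= 30.82 ML/d.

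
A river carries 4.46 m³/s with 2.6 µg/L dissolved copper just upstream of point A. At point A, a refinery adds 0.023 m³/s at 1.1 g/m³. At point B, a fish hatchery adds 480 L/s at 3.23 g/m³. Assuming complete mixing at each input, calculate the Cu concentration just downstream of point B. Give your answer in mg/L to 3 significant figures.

0.320 mg/L

2.6 µg/L = 0.0026 mg/L.
After input A: C = (4.46·0.0026 + 0.023·1.1) / 4.483 = 0.00823 mg/L.
480 L/s = 0.48 m³/s.
After input B: C = (4.483·0.00823 + 0.48·3.23) / 4.963 = 0.3198 mg/L.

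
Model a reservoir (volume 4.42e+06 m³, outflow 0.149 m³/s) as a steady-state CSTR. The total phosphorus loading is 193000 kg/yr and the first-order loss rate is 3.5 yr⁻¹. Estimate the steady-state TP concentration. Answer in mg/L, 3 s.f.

9.57 mg/L

Outflow Q = 0.149 m³/s × 3.156e+07 s/yr = 4.702e+06 m³/yr.
Steady-state CSTR mass balance: W = Q·C + k·V·C, so C = W/(Q + kV).
Q + kV = 4.702e+06 + 3.5·4.42e+06 = 2.017e+07 m³/yr.
C = 193000/2.017e+07 = 0.009568 kg/m³ = 9.568 mg/L.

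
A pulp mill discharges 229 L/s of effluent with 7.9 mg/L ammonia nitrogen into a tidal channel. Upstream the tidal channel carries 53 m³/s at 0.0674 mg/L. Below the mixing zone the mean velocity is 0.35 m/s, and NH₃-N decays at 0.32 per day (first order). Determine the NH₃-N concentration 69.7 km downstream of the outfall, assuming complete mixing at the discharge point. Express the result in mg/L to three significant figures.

0.0484 mg/L

229 L/s = 0.229 m³/s.
After complete mixing, C₀ = (0.229·7.9 + 53·0.0674) / 53.23 = 0.1011 mg/L.
Travel time t = 6.97e+04 m / 0.35 m/s = 1.991e+05 s = 2.305 d.
C = 0.1011·exp(−0.32·2.305) = 0.1011·0.4783 = 0.04835 mg/L.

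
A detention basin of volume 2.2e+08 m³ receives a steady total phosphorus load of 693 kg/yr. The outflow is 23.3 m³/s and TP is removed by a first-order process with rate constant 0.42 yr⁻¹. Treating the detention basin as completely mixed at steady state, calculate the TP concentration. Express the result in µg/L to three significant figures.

0.837 µg/L

Outflow Q = 23.3 m³/s × 3.156e+07 s/yr = 7.353e+08 m³/yr.
Steady-state CSTR mass balance: W = Q·C + k·V·C, so C = W/(Q + kV).
Q + kV = 7.353e+08 + 0.42·2.2e+08 = 8.277e+08 m³/yr.
C = 693/8.277e+08 = 8.373e-07 kg/m³ = 0.0008373 mg/L = 0.8373 µg/L.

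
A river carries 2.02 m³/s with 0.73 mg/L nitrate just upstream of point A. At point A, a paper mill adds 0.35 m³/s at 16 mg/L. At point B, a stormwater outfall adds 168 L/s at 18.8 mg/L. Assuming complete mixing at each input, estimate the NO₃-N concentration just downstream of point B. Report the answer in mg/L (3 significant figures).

4.03 mg/L

After input A: C = (2.02·0.73 + 0.35·16) / 2.37 = 2.985 mg/L.
168 L/s = 0.168 m³/s.
After input B: C = (2.37·2.985 + 0.168·18.8) / 2.538 = 4.032 mg/L.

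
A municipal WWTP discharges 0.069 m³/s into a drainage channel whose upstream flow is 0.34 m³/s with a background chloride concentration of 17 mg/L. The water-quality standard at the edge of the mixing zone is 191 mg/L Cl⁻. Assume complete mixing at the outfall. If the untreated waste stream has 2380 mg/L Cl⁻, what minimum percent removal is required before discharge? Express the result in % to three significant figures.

55.9 %

Mass balance: 191·0.409 = 0.069·Cₑ + 0.34·17.
Cₑ = (78.12 − 5.78) / 0.069 = 1048 mg/L.
Required removal = 1 − 1048/2380 = 55.95 %.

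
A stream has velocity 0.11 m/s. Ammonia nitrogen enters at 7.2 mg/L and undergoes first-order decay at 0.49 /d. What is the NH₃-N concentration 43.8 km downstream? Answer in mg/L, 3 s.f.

0.753 mg/L

Travel time t = 43.8 km / 0.11 m/s = 4.38e+04/0.11 = 3.982e+05 s = 4.609 d.
First-order decay: C = 7.2·exp(−0.49·4.609) = 7.2·0.1045 = 0.7527 mg/L.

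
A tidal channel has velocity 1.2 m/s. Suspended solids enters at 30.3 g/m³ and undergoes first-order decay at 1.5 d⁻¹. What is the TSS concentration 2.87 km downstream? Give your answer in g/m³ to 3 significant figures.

29.1 g/m³

Travel time t = 2.87 km / 1.2 m/s = 2870/1.2 = 2392 s = 0.02768 d.
First-order decay: C = 30.3·exp(−1.5·0.02768) = 30.3·0.9593 = 29.07 g/m³.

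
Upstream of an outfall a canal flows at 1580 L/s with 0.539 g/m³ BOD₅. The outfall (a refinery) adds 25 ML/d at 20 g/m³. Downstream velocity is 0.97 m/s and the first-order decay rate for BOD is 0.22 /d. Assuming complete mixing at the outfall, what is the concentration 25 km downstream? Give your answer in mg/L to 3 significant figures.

25 ML/d = 0.2894 m³/s.
1580 L/s = 1.58 m³/s.
After complete mixing, C₀ = (0.2894·20 + 1.58·0.539) / 1.869 = 3.551 mg/L.
Travel time t = 2.5e+04 m / 0.97 m/s = 2.577e+04 s = 0.2983 d.
C = 3.551·exp(−0.22·0.2983) = 3.551·0.9365 = 3.326 mg/L.

3.33 mg/L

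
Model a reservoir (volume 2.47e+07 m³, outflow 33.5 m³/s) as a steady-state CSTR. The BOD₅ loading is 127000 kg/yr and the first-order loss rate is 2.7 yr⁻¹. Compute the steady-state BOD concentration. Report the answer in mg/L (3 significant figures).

0.113 mg/L

Outflow Q = 33.5 m³/s × 3.156e+07 s/yr = 1.057e+09 m³/yr.
Steady-state CSTR mass balance: W = Q·C + k·V·C, so C = W/(Q + kV).
Q + kV = 1.057e+09 + 2.7·2.47e+07 = 1.124e+09 m³/yr.
C = 127000/1.124e+09 = 0.000113 kg/m³ = 0.113 mg/L.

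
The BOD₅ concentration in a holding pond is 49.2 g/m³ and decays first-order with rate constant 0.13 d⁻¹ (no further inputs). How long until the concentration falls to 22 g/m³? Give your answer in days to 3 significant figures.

t = ln(C₀/C)/k = ln(49.2/22)/0.13 = 0.8049/0.13 = 6.191 d.

6.19 d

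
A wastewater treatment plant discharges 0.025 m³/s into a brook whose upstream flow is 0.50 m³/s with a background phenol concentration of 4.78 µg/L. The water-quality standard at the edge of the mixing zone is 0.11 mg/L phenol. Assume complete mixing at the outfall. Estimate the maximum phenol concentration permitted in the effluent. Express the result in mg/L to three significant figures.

2.21 mg/L

4.78 µg/L = 0.00478 mg/L.
Mass balance: 0.11·0.525 = 0.025·Cₑ + 0.5·0.00478.
Cₑ = (0.05775 − 0.00239) / 0.025 = 2.214 mg/L.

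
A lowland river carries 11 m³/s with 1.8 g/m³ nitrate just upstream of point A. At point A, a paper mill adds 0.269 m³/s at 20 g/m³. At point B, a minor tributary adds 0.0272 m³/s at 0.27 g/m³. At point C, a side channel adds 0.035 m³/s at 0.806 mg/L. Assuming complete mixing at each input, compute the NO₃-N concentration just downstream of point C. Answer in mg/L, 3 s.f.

2.23 mg/L

After input A: C = (11·1.8 + 0.269·20) / 11.27 = 2.234 mg/L.
After input B: C = (11.27·2.234 + 0.0272·0.27) / 11.3 = 2.23 mg/L.
After input C: C = (11.3·2.23 + 0.035·0.806) / 11.33 = 2.225 mg/L.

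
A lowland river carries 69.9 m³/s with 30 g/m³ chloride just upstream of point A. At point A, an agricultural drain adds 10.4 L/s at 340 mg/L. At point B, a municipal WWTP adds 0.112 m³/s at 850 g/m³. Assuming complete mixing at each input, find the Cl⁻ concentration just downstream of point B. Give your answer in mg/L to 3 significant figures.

10.4 L/s = 0.0104 m³/s.
After input A: C = (69.9·30 + 0.0104·340) / 69.91 = 30.05 mg/L.
After input B: C = (69.91·30.05 + 0.112·850) / 70.02 = 31.36 mg/L.

31.4 mg/L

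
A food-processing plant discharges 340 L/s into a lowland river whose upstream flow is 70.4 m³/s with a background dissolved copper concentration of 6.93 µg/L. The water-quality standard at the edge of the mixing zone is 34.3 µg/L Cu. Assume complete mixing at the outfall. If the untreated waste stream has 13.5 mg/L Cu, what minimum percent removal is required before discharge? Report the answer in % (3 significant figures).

340 L/s = 0.34 m³/s.
6.93 µg/L = 0.00693 mg/L.
34.3 µg/L = 0.0343 mg/L.
Mass balance: 0.0343·70.74 = 0.34·Cₑ + 70.4·0.00693.
Cₑ = (2.426 − 0.4879) / 0.34 = 5.702 mg/L.
Required removal = 1 − 5.702/13.5 = 57.77 %.

57.8 %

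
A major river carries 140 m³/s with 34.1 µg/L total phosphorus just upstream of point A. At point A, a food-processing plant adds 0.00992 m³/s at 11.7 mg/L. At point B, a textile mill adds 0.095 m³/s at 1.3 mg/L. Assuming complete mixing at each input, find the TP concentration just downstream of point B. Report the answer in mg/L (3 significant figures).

34.1 µg/L = 0.0341 mg/L.
After input A: C = (140·0.0341 + 0.00992·11.7) / 140 = 0.03493 mg/L.
After input B: C = (140·0.03493 + 0.095·1.3) / 140.1 = 0.03578 mg/L.

0.0358 mg/L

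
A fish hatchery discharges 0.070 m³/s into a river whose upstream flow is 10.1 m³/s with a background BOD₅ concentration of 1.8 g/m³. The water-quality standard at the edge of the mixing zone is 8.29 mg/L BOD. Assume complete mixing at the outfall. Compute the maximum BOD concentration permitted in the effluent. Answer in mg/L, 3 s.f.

Mass balance: 8.29·10.17 = 0.07·Cₑ + 10.1·1.8.
Cₑ = (84.31 − 18.18) / 0.07 = 944.7 mg/L.

945 mg/L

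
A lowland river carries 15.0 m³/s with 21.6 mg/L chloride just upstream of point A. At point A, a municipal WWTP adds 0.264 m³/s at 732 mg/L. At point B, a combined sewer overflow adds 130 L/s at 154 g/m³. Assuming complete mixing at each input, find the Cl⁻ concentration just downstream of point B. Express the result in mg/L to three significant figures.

34.9 mg/L

After input A: C = (15·21.6 + 0.264·732) / 15.26 = 33.89 mg/L.
130 L/s = 0.13 m³/s.
After input B: C = (15.26·33.89 + 0.13·154) / 15.39 = 34.9 mg/L.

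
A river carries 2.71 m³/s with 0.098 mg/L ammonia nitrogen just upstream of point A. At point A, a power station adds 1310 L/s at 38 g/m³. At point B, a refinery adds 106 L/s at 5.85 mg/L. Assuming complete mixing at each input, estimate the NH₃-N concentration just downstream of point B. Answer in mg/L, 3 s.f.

1310 L/s = 1.31 m³/s.
After input A: C = (2.71·0.098 + 1.31·38) / 4.02 = 12.45 mg/L.
106 L/s = 0.106 m³/s.
After input B: C = (4.02·12.45 + 0.106·5.85) / 4.126 = 12.28 mg/L.

12.3 mg/L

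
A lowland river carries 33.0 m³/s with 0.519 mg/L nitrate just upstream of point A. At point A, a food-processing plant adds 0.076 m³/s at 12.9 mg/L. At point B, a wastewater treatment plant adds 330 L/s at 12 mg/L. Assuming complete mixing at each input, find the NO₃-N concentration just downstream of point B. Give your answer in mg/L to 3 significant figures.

0.661 mg/L

After input A: C = (33·0.519 + 0.076·12.9) / 33.08 = 0.5474 mg/L.
330 L/s = 0.33 m³/s.
After input B: C = (33.08·0.5474 + 0.33·12) / 33.41 = 0.6606 mg/L.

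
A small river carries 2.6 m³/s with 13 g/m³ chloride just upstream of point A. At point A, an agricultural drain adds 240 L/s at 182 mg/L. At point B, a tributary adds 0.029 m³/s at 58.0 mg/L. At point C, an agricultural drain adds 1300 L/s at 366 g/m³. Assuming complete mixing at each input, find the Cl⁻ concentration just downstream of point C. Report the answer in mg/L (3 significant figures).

133 mg/L

240 L/s = 0.24 m³/s.
After input A: C = (2.6·13 + 0.24·182) / 2.84 = 27.28 mg/L.
After input B: C = (2.84·27.28 + 0.029·58) / 2.869 = 27.59 mg/L.
1300 L/s = 1.3 m³/s.
After input C: C = (2.869·27.59 + 1.3·366) / 4.169 = 133.1 mg/L.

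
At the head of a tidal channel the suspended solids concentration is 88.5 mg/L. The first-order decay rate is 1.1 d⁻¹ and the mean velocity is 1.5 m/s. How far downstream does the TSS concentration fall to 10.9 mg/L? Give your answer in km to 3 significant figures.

247 km

From C = C₀·e^(−kt), t = ln(C₀/C)/k = ln(88.5/10.9)/1.1 = 2.094/1.1 = 1.904 d.
Distance = v·t = 1.5 m/s × 1.645e+05 s = 2.467e+05 m = 246.7 km.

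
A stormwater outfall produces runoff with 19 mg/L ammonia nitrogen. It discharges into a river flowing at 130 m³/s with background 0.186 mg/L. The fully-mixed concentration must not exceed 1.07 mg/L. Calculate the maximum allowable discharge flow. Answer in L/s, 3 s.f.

6410 L/s

Mass balance at complete mixing: C_std·(Q_w + Q_r) = Q_w·C_e + Q_r·C_b.
Rearranging, Q_w = Q_r·(C_std − C_b)/(C_e − C_std) = 130·(1.07 − 0.186) / (19 − 1.07) = 6.409 m³/s.
= 6409 L/s.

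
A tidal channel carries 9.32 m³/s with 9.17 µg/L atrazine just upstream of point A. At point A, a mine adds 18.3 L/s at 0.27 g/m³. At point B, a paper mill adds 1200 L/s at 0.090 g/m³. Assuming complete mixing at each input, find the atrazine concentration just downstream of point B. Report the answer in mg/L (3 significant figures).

9.17 µg/L = 0.00917 mg/L.
18.3 L/s = 0.0183 m³/s.
After input A: C = (9.32·0.00917 + 0.0183·0.27) / 9.338 = 0.009681 mg/L.
1200 L/s = 1.2 m³/s.
After input B: C = (9.338·0.009681 + 1.2·0.09) / 10.54 = 0.01883 mg/L.

0.0188 mg/L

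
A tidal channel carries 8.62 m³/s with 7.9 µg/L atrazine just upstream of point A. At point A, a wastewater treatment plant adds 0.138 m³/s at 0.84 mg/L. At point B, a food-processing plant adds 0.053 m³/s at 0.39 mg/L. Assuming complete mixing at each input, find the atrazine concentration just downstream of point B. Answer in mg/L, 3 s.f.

7.9 µg/L = 0.0079 mg/L.
After input A: C = (8.62·0.0079 + 0.138·0.84) / 8.758 = 0.02101 mg/L.
After input B: C = (8.758·0.02101 + 0.053·0.39) / 8.811 = 0.02323 mg/L.

0.0232 mg/L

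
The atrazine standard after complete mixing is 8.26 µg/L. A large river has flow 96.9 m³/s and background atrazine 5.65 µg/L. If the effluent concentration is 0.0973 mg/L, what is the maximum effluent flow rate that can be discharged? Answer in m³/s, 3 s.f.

2.84 m³/s

5.65 µg/L = 0.00565 mg/L.
8.26 µg/L = 0.00826 mg/L.
Mass balance at complete mixing: C_std·(Q_w + Q_r) = Q_w·C_e + Q_r·C_b.
Rearranging, Q_w = Q_r·(C_std − C_b)/(C_e − C_std) = 96.9·(0.00826 − 0.00565) / (0.0973 − 0.00826) = 2.84 m³/s.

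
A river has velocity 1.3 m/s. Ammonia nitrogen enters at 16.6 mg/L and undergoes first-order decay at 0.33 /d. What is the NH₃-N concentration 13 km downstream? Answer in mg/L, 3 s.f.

16.0 mg/L

Travel time t = 13 km / 1.3 m/s = 1.3e+04/1.3 = 1e+04 s = 0.1157 d.
First-order decay: C = 16.6·exp(−0.33·0.1157) = 16.6·0.9625 = 15.98 mg/L.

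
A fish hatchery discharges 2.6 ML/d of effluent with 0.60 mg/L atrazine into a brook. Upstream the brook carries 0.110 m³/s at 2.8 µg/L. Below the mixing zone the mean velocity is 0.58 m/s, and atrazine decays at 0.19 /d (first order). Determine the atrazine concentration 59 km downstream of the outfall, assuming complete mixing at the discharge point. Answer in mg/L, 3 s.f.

0.105 mg/L

2.6 ML/d = 0.03009 m³/s.
2.8 µg/L = 0.0028 mg/L.
After complete mixing, C₀ = (0.03009·0.6 + 0.11·0.0028) / 0.1401 = 0.1311 mg/L.
Travel time t = 5.9e+04 m / 0.58 m/s = 1.017e+05 s = 1.177 d.
C = 0.1311·exp(−0.19·1.177) = 0.1311·0.7996 = 0.1048 mg/L.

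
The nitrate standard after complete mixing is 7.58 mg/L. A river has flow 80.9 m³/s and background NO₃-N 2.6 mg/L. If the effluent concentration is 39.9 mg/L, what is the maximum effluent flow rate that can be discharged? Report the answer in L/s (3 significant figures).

Mass balance at complete mixing: C_std·(Q_w + Q_r) = Q_w·C_e + Q_r·C_b.
Rearranging, Q_w = Q_r·(C_std − C_b)/(C_e − C_std) = 80.9·(7.58 − 2.6) / (39.9 − 7.58) = 12.47 m³/s.
= 1.247e+04 L/s.

12500 L/s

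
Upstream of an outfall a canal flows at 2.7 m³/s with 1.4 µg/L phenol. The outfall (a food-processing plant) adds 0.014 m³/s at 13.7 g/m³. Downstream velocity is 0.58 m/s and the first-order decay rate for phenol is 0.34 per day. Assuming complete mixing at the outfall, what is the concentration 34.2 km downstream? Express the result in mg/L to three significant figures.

1.4 µg/L = 0.0014 mg/L.
After complete mixing, C₀ = (0.014·13.7 + 2.7·0.0014) / 2.714 = 0.07206 mg/L.
Travel time t = 3.42e+04 m / 0.58 m/s = 5.897e+04 s = 0.6825 d.
C = 0.07206·exp(−0.34·0.6825) = 0.07206·0.7929 = 0.05714 mg/L.

0.0571 mg/L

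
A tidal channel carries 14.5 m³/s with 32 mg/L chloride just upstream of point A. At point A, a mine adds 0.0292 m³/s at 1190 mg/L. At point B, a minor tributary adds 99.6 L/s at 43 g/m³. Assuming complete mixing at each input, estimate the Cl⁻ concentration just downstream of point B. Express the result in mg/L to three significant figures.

34.4 mg/L

After input A: C = (14.5·32 + 0.0292·1190) / 14.53 = 34.33 mg/L.
99.6 L/s = 0.0996 m³/s.
After input B: C = (14.53·34.33 + 0.0996·43) / 14.63 = 34.39 mg/L.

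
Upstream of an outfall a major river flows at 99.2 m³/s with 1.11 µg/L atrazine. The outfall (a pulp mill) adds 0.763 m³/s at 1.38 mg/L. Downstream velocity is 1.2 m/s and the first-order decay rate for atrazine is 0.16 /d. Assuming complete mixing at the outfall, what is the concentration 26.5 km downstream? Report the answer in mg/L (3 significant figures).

1.11 µg/L = 0.00111 mg/L.
After complete mixing, C₀ = (0.763·1.38 + 99.2·0.00111) / 99.96 = 0.01163 mg/L.
Travel time t = 2.65e+04 m / 1.2 m/s = 2.208e+04 s = 0.2556 d.
C = 0.01163·exp(−0.16·0.2556) = 0.01163·0.9599 = 0.01117 mg/L.

0.0112 mg/L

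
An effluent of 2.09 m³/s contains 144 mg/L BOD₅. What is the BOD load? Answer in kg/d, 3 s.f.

26000 kg/d

Mass flux = Q·C = 2.09 m³/s × 144 g/m³ = 301 g/s.
= 301 g/s × 86.4 = 2.6e+04 kg/d.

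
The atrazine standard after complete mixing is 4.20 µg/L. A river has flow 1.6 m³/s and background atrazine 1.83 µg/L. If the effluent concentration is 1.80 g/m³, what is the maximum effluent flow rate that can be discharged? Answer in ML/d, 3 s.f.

1.83 µg/L = 0.00183 mg/L.
4.20 µg/L = 0.0042 mg/L.
Mass balance at complete mixing: C_std·(Q_w + Q_r) = Q_w·C_e + Q_r·C_b.
Rearranging, Q_w = Q_r·(C_std − C_b)/(C_e − C_std) = 1.6·(0.0042 − 0.00183) / (1.8 − 0.0042) = 0.002112 m³/s.
= 0.1824 ML/d.

0.182 ML/d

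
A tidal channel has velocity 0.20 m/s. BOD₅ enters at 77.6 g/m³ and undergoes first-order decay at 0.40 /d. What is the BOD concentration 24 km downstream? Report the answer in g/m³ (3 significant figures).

44.5 g/m³

Travel time t = 24 km / 0.20 m/s = 2.4e+04/0.20 = 1.2e+05 s = 1.389 d.
First-order decay: C = 77.6·exp(−0.40·1.389) = 77.6·0.5738 = 44.52 g/m³.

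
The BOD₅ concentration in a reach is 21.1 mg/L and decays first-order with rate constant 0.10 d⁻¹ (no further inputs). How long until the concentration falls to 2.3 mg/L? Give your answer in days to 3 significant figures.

t = ln(C₀/C)/k = ln(21.1/2.3)/0.10 = 2.216/0.10 = 22.16 d.

22.2 d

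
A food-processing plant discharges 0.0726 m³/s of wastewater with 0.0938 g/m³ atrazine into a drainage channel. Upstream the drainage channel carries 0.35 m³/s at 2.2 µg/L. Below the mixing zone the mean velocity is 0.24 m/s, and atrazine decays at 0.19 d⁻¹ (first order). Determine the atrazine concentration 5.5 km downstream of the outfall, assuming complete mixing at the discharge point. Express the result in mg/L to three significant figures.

0.0171 mg/L

2.2 µg/L = 0.0022 mg/L.
After complete mixing, C₀ = (0.0726·0.0938 + 0.35·0.0022) / 0.4226 = 0.01794 mg/L.
Travel time t = 5500 m / 0.24 m/s = 2.292e+04 s = 0.2652 d.
C = 0.01794·exp(−0.19·0.2652) = 0.01794·0.9509 = 0.01705 mg/L.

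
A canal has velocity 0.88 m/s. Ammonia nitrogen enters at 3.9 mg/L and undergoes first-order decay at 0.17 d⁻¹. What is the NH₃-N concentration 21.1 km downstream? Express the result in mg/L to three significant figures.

3.72 mg/L

Travel time t = 21.1 km / 0.88 m/s = 2.11e+04/0.88 = 2.398e+04 s = 0.2775 d.
First-order decay: C = 3.9·exp(−0.17·0.2775) = 3.9·0.9539 = 3.72 mg/L.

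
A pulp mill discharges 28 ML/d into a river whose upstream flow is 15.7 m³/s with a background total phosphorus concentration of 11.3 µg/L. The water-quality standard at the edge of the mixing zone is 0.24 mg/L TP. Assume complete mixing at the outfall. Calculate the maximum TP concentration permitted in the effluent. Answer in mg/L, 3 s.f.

11.3 mg/L

28 ML/d = 0.3241 m³/s.
11.3 µg/L = 0.0113 mg/L.
Mass balance: 0.24·16.02 = 0.3241·Cₑ + 15.7·0.0113.
Cₑ = (3.846 − 0.1774) / 0.3241 = 11.32 mg/L.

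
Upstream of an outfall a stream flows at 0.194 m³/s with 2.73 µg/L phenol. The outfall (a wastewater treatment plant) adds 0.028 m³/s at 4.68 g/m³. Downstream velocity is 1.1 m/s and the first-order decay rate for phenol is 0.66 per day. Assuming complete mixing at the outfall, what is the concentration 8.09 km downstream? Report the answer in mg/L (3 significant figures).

2.73 µg/L = 0.00273 mg/L.
After complete mixing, C₀ = (0.028·4.68 + 0.194·0.00273) / 0.222 = 0.5927 mg/L.
Travel time t = 8090 m / 1.1 m/s = 7355 s = 0.08512 d.
C = 0.5927·exp(−0.66·0.08512) = 0.5927·0.9454 = 0.5603 mg/L.

0.560 mg/L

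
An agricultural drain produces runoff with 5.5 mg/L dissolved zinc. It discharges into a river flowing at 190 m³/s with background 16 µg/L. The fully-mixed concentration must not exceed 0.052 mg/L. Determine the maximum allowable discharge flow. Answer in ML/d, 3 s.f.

108 ML/d

16 µg/L = 0.016 mg/L.
Mass balance at complete mixing: C_std·(Q_w + Q_r) = Q_w·C_e + Q_r·C_b.
Rearranging, Q_w = Q_r·(C_std − C_b)/(C_e − C_std) = 190·(0.052 − 0.016) / (5.5 − 0.052) = 1.256 m³/s.
= 108.5 ML/d.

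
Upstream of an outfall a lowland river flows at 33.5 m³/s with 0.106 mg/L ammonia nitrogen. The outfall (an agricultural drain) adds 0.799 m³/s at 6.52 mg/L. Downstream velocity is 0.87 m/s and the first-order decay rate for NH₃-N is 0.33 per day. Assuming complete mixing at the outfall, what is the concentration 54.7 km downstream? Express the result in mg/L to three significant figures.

0.201 mg/L

After complete mixing, C₀ = (0.799·6.52 + 33.5·0.106) / 34.3 = 0.2554 mg/L.
Travel time t = 5.47e+04 m / 0.87 m/s = 6.287e+04 s = 0.7277 d.
C = 0.2554·exp(−0.33·0.7277) = 0.2554·0.7865 = 0.2009 mg/L.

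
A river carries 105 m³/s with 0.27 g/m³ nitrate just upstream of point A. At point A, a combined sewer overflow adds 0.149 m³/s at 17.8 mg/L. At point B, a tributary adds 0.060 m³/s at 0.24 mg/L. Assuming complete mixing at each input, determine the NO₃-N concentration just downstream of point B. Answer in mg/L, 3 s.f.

After input A: C = (105·0.27 + 0.149·17.8) / 105.1 = 0.2948 mg/L.
After input B: C = (105.1·0.2948 + 0.06·0.24) / 105.2 = 0.2948 mg/L.

0.295 mg/L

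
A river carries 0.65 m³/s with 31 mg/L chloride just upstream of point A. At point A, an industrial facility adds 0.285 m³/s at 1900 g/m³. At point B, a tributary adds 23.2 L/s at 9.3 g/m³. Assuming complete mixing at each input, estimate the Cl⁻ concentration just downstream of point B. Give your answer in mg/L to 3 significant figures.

After input A: C = (0.65·31 + 0.285·1900) / 0.935 = 600.7 mg/L.
23.2 L/s = 0.0232 m³/s.
After input B: C = (0.935·600.7 + 0.0232·9.3) / 0.9582 = 586.4 mg/L.

586 mg/L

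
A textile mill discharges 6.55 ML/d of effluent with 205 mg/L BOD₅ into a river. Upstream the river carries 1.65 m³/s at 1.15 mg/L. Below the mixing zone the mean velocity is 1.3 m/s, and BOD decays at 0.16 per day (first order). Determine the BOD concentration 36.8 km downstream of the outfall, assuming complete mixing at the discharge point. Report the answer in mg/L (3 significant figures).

6.55 ML/d = 0.07581 m³/s.
After complete mixing, C₀ = (0.07581·205 + 1.65·1.15) / 1.726 = 10.1 mg/L.
Travel time t = 3.68e+04 m / 1.3 m/s = 2.831e+04 s = 0.3276 d.
C = 10.1·exp(−0.16·0.3276) = 10.1·0.9489 = 9.589 mg/L.

9.59 mg/L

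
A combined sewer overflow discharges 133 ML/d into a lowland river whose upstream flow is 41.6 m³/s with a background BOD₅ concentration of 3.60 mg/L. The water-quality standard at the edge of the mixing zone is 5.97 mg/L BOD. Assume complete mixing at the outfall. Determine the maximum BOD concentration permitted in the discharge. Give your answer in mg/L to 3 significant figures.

70.0 mg/L

133 ML/d = 1.539 m³/s.
Mass balance: 5.97·43.14 = 1.539·Cₑ + 41.6·3.6.
Cₑ = (257.5 − 149.8) / 1.539 = 70.02 mg/L.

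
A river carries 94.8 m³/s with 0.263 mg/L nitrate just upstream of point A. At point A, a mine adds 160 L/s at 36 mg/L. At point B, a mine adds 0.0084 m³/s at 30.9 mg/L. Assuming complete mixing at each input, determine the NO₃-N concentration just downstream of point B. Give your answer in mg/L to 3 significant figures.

0.326 mg/L

160 L/s = 0.16 m³/s.
After input A: C = (94.8·0.263 + 0.16·36) / 94.96 = 0.3232 mg/L.
After input B: C = (94.96·0.3232 + 0.0084·30.9) / 94.97 = 0.3259 mg/L.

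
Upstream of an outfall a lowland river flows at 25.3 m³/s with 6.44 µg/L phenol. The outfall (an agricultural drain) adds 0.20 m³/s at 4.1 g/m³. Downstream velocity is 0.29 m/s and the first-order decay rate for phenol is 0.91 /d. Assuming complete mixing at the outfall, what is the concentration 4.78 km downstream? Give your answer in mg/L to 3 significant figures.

0.0324 mg/L

6.44 µg/L = 0.00644 mg/L.
After complete mixing, C₀ = (0.2·4.1 + 25.3·0.00644) / 25.5 = 0.03855 mg/L.
Travel time t = 4780 m / 0.29 m/s = 1.648e+04 s = 0.1908 d.
C = 0.03855·exp(−0.91·0.1908) = 0.03855·0.8406 = 0.0324 mg/L.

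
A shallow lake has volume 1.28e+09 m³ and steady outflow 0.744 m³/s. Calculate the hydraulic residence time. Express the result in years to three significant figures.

Q = 0.744 m³/s × 3.156e+07 s/yr = 2.348e+07 m³/yr.
Hydraulic residence time τ = V/Q = 1.28e+09/2.348e+07 = 54.52 yr.

54.5 yr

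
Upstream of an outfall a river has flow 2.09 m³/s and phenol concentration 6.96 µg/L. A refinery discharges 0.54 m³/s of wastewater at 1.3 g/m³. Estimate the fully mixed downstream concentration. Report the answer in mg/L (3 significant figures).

0.272 mg/L

6.96 µg/L = 0.00696 mg/L.
Flow-weighted mixing gives C = (0.54·1.3 + 2.09·0.00696) / (0.54 + 2.09) = 0.7165/2.63 = 0.2725 mg/L.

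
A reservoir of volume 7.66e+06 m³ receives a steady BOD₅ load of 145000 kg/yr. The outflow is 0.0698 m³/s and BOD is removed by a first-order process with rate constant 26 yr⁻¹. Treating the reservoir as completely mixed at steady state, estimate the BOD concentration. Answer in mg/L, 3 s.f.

Outflow Q = 0.0698 m³/s × 3.156e+07 s/yr = 2.203e+06 m³/yr.
Steady-state CSTR mass balance: W = Q·C + k·V·C, so C = W/(Q + kV).
Q + kV = 2.203e+06 + 26·7.66e+06 = 2.014e+08 m³/yr.
C = 145000/2.014e+08 = 0.0007201 kg/m³ = 0.7201 mg/L.

0.720 mg/L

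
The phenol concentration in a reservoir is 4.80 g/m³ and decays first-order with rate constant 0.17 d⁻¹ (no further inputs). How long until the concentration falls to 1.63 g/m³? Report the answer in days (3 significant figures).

t = ln(C₀/C)/k = ln(4.80/1.63)/0.17 = 1.08/0.17 = 6.353 d.

6.35 d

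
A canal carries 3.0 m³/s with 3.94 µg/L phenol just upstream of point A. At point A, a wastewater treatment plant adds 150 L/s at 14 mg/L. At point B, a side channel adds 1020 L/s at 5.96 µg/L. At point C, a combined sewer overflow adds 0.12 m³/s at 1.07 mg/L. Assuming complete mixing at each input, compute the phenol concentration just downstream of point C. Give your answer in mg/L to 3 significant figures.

3.94 µg/L = 0.00394 mg/L.
150 L/s = 0.15 m³/s.
After input A: C = (3·0.00394 + 0.15·14) / 3.15 = 0.6704 mg/L.
1020 L/s = 1.02 m³/s.
5.96 µg/L = 0.00596 mg/L.
After input B: C = (3.15·0.6704 + 1.02·0.00596) / 4.17 = 0.5079 mg/L.
After input C: C = (4.17·0.5079 + 0.12·1.07) / 4.29 = 0.5236 mg/L.

0.524 mg/L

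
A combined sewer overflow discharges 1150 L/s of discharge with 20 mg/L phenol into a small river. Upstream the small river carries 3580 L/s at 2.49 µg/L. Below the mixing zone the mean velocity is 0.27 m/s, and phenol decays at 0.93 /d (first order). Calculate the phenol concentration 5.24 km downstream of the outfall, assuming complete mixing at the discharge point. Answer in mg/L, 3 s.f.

1150 L/s = 1.15 m³/s.
3580 L/s = 3.58 m³/s.
2.49 µg/L = 0.00249 mg/L.
After complete mixing, C₀ = (1.15·20 + 3.58·0.00249) / 4.73 = 4.864 mg/L.
Travel time t = 5240 m / 0.27 m/s = 1.941e+04 s = 0.2246 d.
C = 4.864·exp(−0.93·0.2246) = 4.864·0.8115 = 3.947 mg/L.

3.95 mg/L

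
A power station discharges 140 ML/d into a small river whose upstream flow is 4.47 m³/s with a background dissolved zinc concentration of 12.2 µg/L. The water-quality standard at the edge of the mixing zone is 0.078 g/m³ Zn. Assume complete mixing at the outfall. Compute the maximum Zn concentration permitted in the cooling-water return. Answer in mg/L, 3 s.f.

140 ML/d = 1.62 m³/s.
12.2 µg/L = 0.0122 mg/L.
Mass balance: 0.078·6.09 = 1.62·Cₑ + 4.47·0.0122.
Cₑ = (0.475 − 0.05453) / 1.62 = 0.2595 mg/L.

0.260 mg/L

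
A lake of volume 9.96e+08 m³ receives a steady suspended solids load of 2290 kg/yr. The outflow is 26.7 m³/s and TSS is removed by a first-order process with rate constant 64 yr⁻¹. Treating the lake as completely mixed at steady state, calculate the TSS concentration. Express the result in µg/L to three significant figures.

0.0355 µg/L

Outflow Q = 26.7 m³/s × 3.156e+07 s/yr = 8.426e+08 m³/yr.
Steady-state CSTR mass balance: W = Q·C + k·V·C, so C = W/(Q + kV).
Q + kV = 8.426e+08 + 64·9.96e+08 = 6.459e+10 m³/yr.
C = 2290/6.459e+10 = 3.546e-08 kg/m³ = 3.546e-05 mg/L = 0.03546 µg/L.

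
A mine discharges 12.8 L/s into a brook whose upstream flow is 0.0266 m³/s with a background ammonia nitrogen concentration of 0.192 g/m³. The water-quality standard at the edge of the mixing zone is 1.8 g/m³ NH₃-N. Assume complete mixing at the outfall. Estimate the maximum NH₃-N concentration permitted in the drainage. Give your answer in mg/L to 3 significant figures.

12.8 L/s = 0.0128 m³/s.
Mass balance: 1.8·0.0394 = 0.0128·Cₑ + 0.0266·0.192.
Cₑ = (0.07092 − 0.005107) / 0.0128 = 5.142 mg/L.

5.14 mg/L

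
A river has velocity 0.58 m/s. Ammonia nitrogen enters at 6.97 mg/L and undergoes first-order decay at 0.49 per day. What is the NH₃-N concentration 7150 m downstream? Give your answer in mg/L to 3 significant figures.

6.50 mg/L

Travel time t = 7150 m / 0.58 m/s = 7150/0.58 = 1.233e+04 s = 0.1427 d.
First-order decay: C = 6.97·exp(−0.49·0.1427) = 6.97·0.9325 = 6.499 mg/L.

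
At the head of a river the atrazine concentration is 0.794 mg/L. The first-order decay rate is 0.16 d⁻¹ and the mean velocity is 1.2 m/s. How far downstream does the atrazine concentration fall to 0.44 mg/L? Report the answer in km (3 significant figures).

383 km

From C = C₀·e^(−kt), t = ln(C₀/C)/k = ln(0.794/0.44)/0.16 = 0.5903/0.16 = 3.689 d.
Distance = v·t = 1.2 m/s × 3.188e+05 s = 3.825e+05 m = 382.5 km.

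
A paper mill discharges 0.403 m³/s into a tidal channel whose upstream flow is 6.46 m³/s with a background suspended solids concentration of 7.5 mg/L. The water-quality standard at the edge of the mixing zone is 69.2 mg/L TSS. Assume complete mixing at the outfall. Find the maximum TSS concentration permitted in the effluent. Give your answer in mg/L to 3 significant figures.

1060 mg/L

Mass balance: 69.2·6.863 = 0.403·Cₑ + 6.46·7.5.
Cₑ = (474.9 − 48.45) / 0.403 = 1058 mg/L.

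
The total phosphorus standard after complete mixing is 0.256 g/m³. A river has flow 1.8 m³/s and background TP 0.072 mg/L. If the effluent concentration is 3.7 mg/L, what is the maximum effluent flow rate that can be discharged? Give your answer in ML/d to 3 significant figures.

Mass balance at complete mixing: C_std·(Q_w + Q_r) = Q_w·C_e + Q_r·C_b.
Rearranging, Q_w = Q_r·(C_std − C_b)/(C_e − C_std) = 1.8·(0.256 − 0.072) / (3.7 − 0.256) = 0.09617 m³/s.
= 8.309 ML/d.

8.31 ML/d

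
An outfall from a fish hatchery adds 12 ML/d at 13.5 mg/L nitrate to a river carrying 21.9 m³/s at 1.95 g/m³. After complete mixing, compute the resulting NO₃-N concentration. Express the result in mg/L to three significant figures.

2.02 mg/L

12 ML/d = 0.1389 m³/s.
By mass balance at complete mixing, C = (0.1389·13.5 + 21.9·1.95) / (0.1389 + 21.9) = 44.58/22.04 = 2.023 mg/L.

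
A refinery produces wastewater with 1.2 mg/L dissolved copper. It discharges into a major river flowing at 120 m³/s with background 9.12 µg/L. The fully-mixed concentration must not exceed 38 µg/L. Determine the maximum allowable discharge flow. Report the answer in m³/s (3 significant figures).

9.12 µg/L = 0.00912 mg/L.
38 µg/L = 0.038 mg/L.
Mass balance at complete mixing: C_std·(Q_w + Q_r) = Q_w·C_e + Q_r·C_b.
Rearranging, Q_w = Q_r·(C_std − C_b)/(C_e − C_std) = 120·(0.038 − 0.00912) / (1.2 − 0.038) = 2.982 m³/s.

2.98 m³/s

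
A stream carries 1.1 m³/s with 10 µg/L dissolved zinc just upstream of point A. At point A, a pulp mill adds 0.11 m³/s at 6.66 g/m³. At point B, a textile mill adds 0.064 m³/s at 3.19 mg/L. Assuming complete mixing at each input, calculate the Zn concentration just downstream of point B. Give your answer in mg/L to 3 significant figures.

10 µg/L = 0.01 mg/L.
After input A: C = (1.1·0.01 + 0.11·6.66) / 1.21 = 0.6145 mg/L.
After input B: C = (1.21·0.6145 + 0.064·3.19) / 1.274 = 0.7439 mg/L.

0.744 mg/L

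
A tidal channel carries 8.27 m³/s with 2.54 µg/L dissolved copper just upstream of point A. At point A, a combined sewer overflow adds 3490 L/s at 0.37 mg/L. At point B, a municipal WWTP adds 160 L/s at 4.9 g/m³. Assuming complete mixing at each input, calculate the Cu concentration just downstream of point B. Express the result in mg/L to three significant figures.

0.176 mg/L

2.54 µg/L = 0.00254 mg/L.
3490 L/s = 3.49 m³/s.
After input A: C = (8.27·0.00254 + 3.49·0.37) / 11.76 = 0.1116 mg/L.
160 L/s = 0.16 m³/s.
After input B: C = (11.76·0.1116 + 0.16·4.9) / 11.92 = 0.1759 mg/L.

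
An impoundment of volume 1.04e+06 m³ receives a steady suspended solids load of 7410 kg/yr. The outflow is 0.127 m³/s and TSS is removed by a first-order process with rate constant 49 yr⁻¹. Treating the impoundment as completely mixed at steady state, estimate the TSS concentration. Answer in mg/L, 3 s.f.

Outflow Q = 0.127 m³/s × 3.156e+07 s/yr = 4.008e+06 m³/yr.
Steady-state CSTR mass balance: W = Q·C + k·V·C, so C = W/(Q + kV).
Q + kV = 4.008e+06 + 49·1.04e+06 = 5.497e+07 m³/yr.
C = 7410/5.497e+07 = 0.0001348 kg/m³ = 0.1348 mg/L.

0.135 mg/L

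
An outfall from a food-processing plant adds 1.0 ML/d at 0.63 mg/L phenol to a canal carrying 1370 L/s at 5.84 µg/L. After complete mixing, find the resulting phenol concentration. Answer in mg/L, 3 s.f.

1.0 ML/d = 0.01157 m³/s.
1370 L/s = 1.37 m³/s.
5.84 µg/L = 0.00584 mg/L.
Flow-weighted mixing gives C = (0.01157·0.63 + 1.37·0.00584) / (0.01157 + 1.37) = 0.01529/1.382 = 0.01107 mg/L.

0.0111 mg/L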